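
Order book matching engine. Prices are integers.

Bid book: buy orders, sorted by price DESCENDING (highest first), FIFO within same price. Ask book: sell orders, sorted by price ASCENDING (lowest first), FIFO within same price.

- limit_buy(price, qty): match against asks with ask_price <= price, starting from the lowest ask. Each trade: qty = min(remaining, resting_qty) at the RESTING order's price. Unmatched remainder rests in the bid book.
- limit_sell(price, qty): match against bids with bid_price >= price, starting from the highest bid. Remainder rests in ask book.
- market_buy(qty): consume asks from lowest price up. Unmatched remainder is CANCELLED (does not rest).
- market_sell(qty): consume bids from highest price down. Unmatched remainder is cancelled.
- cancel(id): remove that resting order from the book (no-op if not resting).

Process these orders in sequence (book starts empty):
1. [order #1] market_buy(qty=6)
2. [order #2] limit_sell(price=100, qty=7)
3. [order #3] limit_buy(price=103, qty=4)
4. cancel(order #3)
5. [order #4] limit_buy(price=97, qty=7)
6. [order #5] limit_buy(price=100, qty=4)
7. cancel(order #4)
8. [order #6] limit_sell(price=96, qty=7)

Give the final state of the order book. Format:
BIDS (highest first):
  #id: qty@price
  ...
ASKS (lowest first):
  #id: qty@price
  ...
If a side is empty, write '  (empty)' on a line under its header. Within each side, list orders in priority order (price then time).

After op 1 [order #1] market_buy(qty=6): fills=none; bids=[-] asks=[-]
After op 2 [order #2] limit_sell(price=100, qty=7): fills=none; bids=[-] asks=[#2:7@100]
After op 3 [order #3] limit_buy(price=103, qty=4): fills=#3x#2:4@100; bids=[-] asks=[#2:3@100]
After op 4 cancel(order #3): fills=none; bids=[-] asks=[#2:3@100]
After op 5 [order #4] limit_buy(price=97, qty=7): fills=none; bids=[#4:7@97] asks=[#2:3@100]
After op 6 [order #5] limit_buy(price=100, qty=4): fills=#5x#2:3@100; bids=[#5:1@100 #4:7@97] asks=[-]
After op 7 cancel(order #4): fills=none; bids=[#5:1@100] asks=[-]
After op 8 [order #6] limit_sell(price=96, qty=7): fills=#5x#6:1@100; bids=[-] asks=[#6:6@96]

Answer: BIDS (highest first):
  (empty)
ASKS (lowest first):
  #6: 6@96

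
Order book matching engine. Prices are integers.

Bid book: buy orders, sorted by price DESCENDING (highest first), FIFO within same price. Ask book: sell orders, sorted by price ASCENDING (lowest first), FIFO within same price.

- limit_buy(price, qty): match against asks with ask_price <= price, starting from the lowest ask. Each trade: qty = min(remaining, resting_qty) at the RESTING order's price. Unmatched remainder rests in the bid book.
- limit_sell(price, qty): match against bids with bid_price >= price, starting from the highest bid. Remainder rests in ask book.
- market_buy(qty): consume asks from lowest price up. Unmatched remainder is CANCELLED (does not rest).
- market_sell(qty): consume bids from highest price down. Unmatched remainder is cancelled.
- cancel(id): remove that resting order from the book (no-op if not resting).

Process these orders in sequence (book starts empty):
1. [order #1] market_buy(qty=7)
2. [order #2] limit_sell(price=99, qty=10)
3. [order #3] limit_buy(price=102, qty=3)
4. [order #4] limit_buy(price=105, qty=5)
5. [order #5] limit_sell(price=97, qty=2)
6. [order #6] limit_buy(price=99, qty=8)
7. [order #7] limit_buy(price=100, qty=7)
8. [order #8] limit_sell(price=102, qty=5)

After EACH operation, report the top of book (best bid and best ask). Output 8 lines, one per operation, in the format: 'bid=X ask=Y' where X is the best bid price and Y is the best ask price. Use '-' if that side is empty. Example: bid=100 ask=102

After op 1 [order #1] market_buy(qty=7): fills=none; bids=[-] asks=[-]
After op 2 [order #2] limit_sell(price=99, qty=10): fills=none; bids=[-] asks=[#2:10@99]
After op 3 [order #3] limit_buy(price=102, qty=3): fills=#3x#2:3@99; bids=[-] asks=[#2:7@99]
After op 4 [order #4] limit_buy(price=105, qty=5): fills=#4x#2:5@99; bids=[-] asks=[#2:2@99]
After op 5 [order #5] limit_sell(price=97, qty=2): fills=none; bids=[-] asks=[#5:2@97 #2:2@99]
After op 6 [order #6] limit_buy(price=99, qty=8): fills=#6x#5:2@97 #6x#2:2@99; bids=[#6:4@99] asks=[-]
After op 7 [order #7] limit_buy(price=100, qty=7): fills=none; bids=[#7:7@100 #6:4@99] asks=[-]
After op 8 [order #8] limit_sell(price=102, qty=5): fills=none; bids=[#7:7@100 #6:4@99] asks=[#8:5@102]

Answer: bid=- ask=-
bid=- ask=99
bid=- ask=99
bid=- ask=99
bid=- ask=97
bid=99 ask=-
bid=100 ask=-
bid=100 ask=102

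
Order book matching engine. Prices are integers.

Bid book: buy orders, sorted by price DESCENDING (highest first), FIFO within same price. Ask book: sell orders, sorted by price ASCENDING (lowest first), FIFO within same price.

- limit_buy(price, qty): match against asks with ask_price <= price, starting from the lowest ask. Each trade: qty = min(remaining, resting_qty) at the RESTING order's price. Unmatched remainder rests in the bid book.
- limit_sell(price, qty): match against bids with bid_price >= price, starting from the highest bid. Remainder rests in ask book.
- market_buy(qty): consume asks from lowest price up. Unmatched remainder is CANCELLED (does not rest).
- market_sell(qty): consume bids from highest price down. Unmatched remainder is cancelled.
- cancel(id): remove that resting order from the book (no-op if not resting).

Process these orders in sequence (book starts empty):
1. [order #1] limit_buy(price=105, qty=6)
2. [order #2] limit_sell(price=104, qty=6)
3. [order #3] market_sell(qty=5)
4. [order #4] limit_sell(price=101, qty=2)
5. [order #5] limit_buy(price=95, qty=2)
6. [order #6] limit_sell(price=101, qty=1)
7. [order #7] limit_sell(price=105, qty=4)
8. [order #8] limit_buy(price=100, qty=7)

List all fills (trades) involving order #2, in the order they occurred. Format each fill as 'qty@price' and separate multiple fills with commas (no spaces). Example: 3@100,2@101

Answer: 6@105

Derivation:
After op 1 [order #1] limit_buy(price=105, qty=6): fills=none; bids=[#1:6@105] asks=[-]
After op 2 [order #2] limit_sell(price=104, qty=6): fills=#1x#2:6@105; bids=[-] asks=[-]
After op 3 [order #3] market_sell(qty=5): fills=none; bids=[-] asks=[-]
After op 4 [order #4] limit_sell(price=101, qty=2): fills=none; bids=[-] asks=[#4:2@101]
After op 5 [order #5] limit_buy(price=95, qty=2): fills=none; bids=[#5:2@95] asks=[#4:2@101]
After op 6 [order #6] limit_sell(price=101, qty=1): fills=none; bids=[#5:2@95] asks=[#4:2@101 #6:1@101]
After op 7 [order #7] limit_sell(price=105, qty=4): fills=none; bids=[#5:2@95] asks=[#4:2@101 #6:1@101 #7:4@105]
After op 8 [order #8] limit_buy(price=100, qty=7): fills=none; bids=[#8:7@100 #5:2@95] asks=[#4:2@101 #6:1@101 #7:4@105]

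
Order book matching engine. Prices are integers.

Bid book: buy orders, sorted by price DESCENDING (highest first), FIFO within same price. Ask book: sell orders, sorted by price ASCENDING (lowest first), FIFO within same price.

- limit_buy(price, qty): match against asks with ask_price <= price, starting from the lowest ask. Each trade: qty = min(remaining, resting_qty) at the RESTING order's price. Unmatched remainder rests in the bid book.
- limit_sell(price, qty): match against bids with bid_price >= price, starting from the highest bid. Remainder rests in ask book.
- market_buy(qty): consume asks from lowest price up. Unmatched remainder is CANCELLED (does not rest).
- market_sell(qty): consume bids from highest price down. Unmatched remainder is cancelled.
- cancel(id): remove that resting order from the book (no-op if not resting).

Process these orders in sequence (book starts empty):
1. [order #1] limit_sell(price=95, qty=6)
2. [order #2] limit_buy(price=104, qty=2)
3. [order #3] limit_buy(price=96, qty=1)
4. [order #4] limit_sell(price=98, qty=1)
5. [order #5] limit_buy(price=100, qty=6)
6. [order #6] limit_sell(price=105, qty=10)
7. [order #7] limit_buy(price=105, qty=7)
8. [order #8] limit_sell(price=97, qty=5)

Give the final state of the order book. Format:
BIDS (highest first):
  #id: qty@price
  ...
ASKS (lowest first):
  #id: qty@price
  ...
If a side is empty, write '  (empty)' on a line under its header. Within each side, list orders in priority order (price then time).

Answer: BIDS (highest first):
  (empty)
ASKS (lowest first):
  #8: 3@97
  #6: 3@105

Derivation:
After op 1 [order #1] limit_sell(price=95, qty=6): fills=none; bids=[-] asks=[#1:6@95]
After op 2 [order #2] limit_buy(price=104, qty=2): fills=#2x#1:2@95; bids=[-] asks=[#1:4@95]
After op 3 [order #3] limit_buy(price=96, qty=1): fills=#3x#1:1@95; bids=[-] asks=[#1:3@95]
After op 4 [order #4] limit_sell(price=98, qty=1): fills=none; bids=[-] asks=[#1:3@95 #4:1@98]
After op 5 [order #5] limit_buy(price=100, qty=6): fills=#5x#1:3@95 #5x#4:1@98; bids=[#5:2@100] asks=[-]
After op 6 [order #6] limit_sell(price=105, qty=10): fills=none; bids=[#5:2@100] asks=[#6:10@105]
After op 7 [order #7] limit_buy(price=105, qty=7): fills=#7x#6:7@105; bids=[#5:2@100] asks=[#6:3@105]
After op 8 [order #8] limit_sell(price=97, qty=5): fills=#5x#8:2@100; bids=[-] asks=[#8:3@97 #6:3@105]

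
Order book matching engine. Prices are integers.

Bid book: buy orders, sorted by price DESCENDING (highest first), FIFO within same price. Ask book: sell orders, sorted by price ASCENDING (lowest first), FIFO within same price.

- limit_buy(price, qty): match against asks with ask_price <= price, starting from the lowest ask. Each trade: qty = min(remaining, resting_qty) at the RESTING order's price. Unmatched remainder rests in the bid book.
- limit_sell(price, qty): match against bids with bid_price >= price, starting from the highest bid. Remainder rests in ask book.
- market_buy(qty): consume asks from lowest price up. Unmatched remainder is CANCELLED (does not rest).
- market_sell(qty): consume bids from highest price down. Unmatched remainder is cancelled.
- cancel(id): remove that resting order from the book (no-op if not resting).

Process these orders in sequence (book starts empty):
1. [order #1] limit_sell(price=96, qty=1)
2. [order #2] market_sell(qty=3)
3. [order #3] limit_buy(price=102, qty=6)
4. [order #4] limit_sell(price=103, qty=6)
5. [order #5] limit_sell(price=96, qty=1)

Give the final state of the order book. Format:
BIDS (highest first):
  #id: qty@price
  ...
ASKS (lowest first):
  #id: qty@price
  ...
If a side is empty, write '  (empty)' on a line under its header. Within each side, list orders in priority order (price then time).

Answer: BIDS (highest first):
  #3: 4@102
ASKS (lowest first):
  #4: 6@103

Derivation:
After op 1 [order #1] limit_sell(price=96, qty=1): fills=none; bids=[-] asks=[#1:1@96]
After op 2 [order #2] market_sell(qty=3): fills=none; bids=[-] asks=[#1:1@96]
After op 3 [order #3] limit_buy(price=102, qty=6): fills=#3x#1:1@96; bids=[#3:5@102] asks=[-]
After op 4 [order #4] limit_sell(price=103, qty=6): fills=none; bids=[#3:5@102] asks=[#4:6@103]
After op 5 [order #5] limit_sell(price=96, qty=1): fills=#3x#5:1@102; bids=[#3:4@102] asks=[#4:6@103]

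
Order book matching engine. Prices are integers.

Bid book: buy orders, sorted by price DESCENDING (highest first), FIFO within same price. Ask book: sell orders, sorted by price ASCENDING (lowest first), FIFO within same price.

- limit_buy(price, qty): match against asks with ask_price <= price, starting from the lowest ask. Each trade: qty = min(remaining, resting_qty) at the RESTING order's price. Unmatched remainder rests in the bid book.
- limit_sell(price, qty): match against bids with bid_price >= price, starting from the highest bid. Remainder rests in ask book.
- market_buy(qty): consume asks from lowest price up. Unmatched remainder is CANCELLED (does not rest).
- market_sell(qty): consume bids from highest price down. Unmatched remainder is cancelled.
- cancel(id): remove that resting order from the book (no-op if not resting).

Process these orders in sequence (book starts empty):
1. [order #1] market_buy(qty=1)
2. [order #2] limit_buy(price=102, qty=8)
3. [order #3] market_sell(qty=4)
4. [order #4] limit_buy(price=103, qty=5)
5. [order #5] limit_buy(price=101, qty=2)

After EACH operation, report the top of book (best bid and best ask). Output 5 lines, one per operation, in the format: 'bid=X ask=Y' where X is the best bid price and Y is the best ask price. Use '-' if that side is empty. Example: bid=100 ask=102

After op 1 [order #1] market_buy(qty=1): fills=none; bids=[-] asks=[-]
After op 2 [order #2] limit_buy(price=102, qty=8): fills=none; bids=[#2:8@102] asks=[-]
After op 3 [order #3] market_sell(qty=4): fills=#2x#3:4@102; bids=[#2:4@102] asks=[-]
After op 4 [order #4] limit_buy(price=103, qty=5): fills=none; bids=[#4:5@103 #2:4@102] asks=[-]
After op 5 [order #5] limit_buy(price=101, qty=2): fills=none; bids=[#4:5@103 #2:4@102 #5:2@101] asks=[-]

Answer: bid=- ask=-
bid=102 ask=-
bid=102 ask=-
bid=103 ask=-
bid=103 ask=-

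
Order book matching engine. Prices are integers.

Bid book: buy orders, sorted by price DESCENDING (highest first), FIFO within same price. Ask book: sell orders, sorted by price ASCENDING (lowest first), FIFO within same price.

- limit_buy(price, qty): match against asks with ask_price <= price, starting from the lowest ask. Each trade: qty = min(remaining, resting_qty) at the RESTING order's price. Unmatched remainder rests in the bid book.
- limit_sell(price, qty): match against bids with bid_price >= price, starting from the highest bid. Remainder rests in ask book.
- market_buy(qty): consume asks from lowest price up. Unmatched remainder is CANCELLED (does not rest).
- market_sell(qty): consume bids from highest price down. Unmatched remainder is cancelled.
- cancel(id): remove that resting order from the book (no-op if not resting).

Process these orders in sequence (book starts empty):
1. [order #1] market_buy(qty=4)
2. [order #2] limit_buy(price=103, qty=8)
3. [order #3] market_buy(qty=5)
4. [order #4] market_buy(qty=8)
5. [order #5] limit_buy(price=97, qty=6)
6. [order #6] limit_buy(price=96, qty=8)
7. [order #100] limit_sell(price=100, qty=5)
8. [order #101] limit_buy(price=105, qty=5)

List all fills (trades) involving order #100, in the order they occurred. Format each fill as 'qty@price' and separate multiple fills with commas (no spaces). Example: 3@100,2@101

After op 1 [order #1] market_buy(qty=4): fills=none; bids=[-] asks=[-]
After op 2 [order #2] limit_buy(price=103, qty=8): fills=none; bids=[#2:8@103] asks=[-]
After op 3 [order #3] market_buy(qty=5): fills=none; bids=[#2:8@103] asks=[-]
After op 4 [order #4] market_buy(qty=8): fills=none; bids=[#2:8@103] asks=[-]
After op 5 [order #5] limit_buy(price=97, qty=6): fills=none; bids=[#2:8@103 #5:6@97] asks=[-]
After op 6 [order #6] limit_buy(price=96, qty=8): fills=none; bids=[#2:8@103 #5:6@97 #6:8@96] asks=[-]
After op 7 [order #100] limit_sell(price=100, qty=5): fills=#2x#100:5@103; bids=[#2:3@103 #5:6@97 #6:8@96] asks=[-]
After op 8 [order #101] limit_buy(price=105, qty=5): fills=none; bids=[#101:5@105 #2:3@103 #5:6@97 #6:8@96] asks=[-]

Answer: 5@103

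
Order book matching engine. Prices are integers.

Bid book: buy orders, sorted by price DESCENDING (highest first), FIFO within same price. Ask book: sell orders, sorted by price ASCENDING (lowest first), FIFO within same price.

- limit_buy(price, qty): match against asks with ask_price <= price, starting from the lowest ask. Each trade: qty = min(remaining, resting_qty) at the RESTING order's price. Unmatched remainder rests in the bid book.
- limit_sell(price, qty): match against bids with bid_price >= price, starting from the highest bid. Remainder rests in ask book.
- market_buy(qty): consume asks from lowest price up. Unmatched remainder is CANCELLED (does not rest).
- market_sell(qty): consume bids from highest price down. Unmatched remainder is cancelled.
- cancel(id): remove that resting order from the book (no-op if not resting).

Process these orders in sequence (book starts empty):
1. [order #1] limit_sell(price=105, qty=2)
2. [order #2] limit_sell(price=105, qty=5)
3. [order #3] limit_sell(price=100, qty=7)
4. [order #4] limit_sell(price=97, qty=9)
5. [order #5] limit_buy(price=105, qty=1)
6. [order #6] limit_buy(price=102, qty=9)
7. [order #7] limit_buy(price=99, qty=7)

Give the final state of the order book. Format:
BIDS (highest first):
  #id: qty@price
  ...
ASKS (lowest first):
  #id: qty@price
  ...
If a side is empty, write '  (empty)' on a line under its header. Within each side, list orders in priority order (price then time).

Answer: BIDS (highest first):
  #7: 7@99
ASKS (lowest first):
  #3: 6@100
  #1: 2@105
  #2: 5@105

Derivation:
After op 1 [order #1] limit_sell(price=105, qty=2): fills=none; bids=[-] asks=[#1:2@105]
After op 2 [order #2] limit_sell(price=105, qty=5): fills=none; bids=[-] asks=[#1:2@105 #2:5@105]
After op 3 [order #3] limit_sell(price=100, qty=7): fills=none; bids=[-] asks=[#3:7@100 #1:2@105 #2:5@105]
After op 4 [order #4] limit_sell(price=97, qty=9): fills=none; bids=[-] asks=[#4:9@97 #3:7@100 #1:2@105 #2:5@105]
After op 5 [order #5] limit_buy(price=105, qty=1): fills=#5x#4:1@97; bids=[-] asks=[#4:8@97 #3:7@100 #1:2@105 #2:5@105]
After op 6 [order #6] limit_buy(price=102, qty=9): fills=#6x#4:8@97 #6x#3:1@100; bids=[-] asks=[#3:6@100 #1:2@105 #2:5@105]
After op 7 [order #7] limit_buy(price=99, qty=7): fills=none; bids=[#7:7@99] asks=[#3:6@100 #1:2@105 #2:5@105]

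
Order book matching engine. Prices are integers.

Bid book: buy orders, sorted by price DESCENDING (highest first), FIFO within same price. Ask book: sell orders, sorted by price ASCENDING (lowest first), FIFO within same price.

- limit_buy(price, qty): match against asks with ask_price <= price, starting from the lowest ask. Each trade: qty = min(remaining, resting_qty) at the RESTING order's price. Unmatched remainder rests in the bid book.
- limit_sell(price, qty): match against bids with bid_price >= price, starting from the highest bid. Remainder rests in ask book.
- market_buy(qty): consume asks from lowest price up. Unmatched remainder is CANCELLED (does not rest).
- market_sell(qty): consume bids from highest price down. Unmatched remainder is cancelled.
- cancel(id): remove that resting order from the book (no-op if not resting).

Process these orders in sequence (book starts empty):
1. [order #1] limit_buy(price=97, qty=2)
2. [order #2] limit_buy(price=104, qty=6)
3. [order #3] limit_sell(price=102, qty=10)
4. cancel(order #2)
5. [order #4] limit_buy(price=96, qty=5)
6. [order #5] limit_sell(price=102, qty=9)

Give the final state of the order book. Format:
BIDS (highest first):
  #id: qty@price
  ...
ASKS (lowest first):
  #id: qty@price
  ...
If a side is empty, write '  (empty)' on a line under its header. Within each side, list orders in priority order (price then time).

Answer: BIDS (highest first):
  #1: 2@97
  #4: 5@96
ASKS (lowest first):
  #3: 4@102
  #5: 9@102

Derivation:
After op 1 [order #1] limit_buy(price=97, qty=2): fills=none; bids=[#1:2@97] asks=[-]
After op 2 [order #2] limit_buy(price=104, qty=6): fills=none; bids=[#2:6@104 #1:2@97] asks=[-]
After op 3 [order #3] limit_sell(price=102, qty=10): fills=#2x#3:6@104; bids=[#1:2@97] asks=[#3:4@102]
After op 4 cancel(order #2): fills=none; bids=[#1:2@97] asks=[#3:4@102]
After op 5 [order #4] limit_buy(price=96, qty=5): fills=none; bids=[#1:2@97 #4:5@96] asks=[#3:4@102]
After op 6 [order #5] limit_sell(price=102, qty=9): fills=none; bids=[#1:2@97 #4:5@96] asks=[#3:4@102 #5:9@102]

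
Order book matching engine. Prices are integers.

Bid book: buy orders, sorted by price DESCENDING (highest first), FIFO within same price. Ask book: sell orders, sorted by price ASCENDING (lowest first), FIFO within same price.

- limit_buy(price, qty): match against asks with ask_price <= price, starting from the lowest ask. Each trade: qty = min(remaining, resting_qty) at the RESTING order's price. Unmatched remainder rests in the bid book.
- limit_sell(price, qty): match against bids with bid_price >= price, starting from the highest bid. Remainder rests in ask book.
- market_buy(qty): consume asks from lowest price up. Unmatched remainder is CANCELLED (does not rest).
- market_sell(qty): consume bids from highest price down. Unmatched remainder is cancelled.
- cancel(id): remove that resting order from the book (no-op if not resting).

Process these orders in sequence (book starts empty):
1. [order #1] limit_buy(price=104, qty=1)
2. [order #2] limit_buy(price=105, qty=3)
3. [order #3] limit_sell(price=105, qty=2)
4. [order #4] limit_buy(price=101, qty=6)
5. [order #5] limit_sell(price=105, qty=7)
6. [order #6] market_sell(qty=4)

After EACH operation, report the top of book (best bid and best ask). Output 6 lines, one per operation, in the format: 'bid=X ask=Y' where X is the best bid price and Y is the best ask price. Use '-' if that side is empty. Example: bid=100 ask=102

After op 1 [order #1] limit_buy(price=104, qty=1): fills=none; bids=[#1:1@104] asks=[-]
After op 2 [order #2] limit_buy(price=105, qty=3): fills=none; bids=[#2:3@105 #1:1@104] asks=[-]
After op 3 [order #3] limit_sell(price=105, qty=2): fills=#2x#3:2@105; bids=[#2:1@105 #1:1@104] asks=[-]
After op 4 [order #4] limit_buy(price=101, qty=6): fills=none; bids=[#2:1@105 #1:1@104 #4:6@101] asks=[-]
After op 5 [order #5] limit_sell(price=105, qty=7): fills=#2x#5:1@105; bids=[#1:1@104 #4:6@101] asks=[#5:6@105]
After op 6 [order #6] market_sell(qty=4): fills=#1x#6:1@104 #4x#6:3@101; bids=[#4:3@101] asks=[#5:6@105]

Answer: bid=104 ask=-
bid=105 ask=-
bid=105 ask=-
bid=105 ask=-
bid=104 ask=105
bid=101 ask=105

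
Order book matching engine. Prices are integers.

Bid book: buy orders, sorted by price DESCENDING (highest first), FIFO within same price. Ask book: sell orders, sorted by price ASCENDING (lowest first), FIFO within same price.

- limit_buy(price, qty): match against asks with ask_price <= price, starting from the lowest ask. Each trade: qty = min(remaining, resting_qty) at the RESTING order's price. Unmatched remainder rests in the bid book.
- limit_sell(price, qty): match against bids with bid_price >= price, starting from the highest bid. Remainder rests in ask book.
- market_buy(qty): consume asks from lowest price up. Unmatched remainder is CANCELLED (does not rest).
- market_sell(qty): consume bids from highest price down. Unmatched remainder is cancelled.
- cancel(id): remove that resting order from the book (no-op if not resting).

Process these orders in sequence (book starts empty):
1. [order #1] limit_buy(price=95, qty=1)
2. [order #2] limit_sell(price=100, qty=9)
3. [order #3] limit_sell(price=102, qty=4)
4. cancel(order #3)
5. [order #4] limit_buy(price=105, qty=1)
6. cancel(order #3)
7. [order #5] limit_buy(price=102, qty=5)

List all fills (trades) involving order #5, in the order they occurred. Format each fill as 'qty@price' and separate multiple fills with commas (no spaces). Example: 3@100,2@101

After op 1 [order #1] limit_buy(price=95, qty=1): fills=none; bids=[#1:1@95] asks=[-]
After op 2 [order #2] limit_sell(price=100, qty=9): fills=none; bids=[#1:1@95] asks=[#2:9@100]
After op 3 [order #3] limit_sell(price=102, qty=4): fills=none; bids=[#1:1@95] asks=[#2:9@100 #3:4@102]
After op 4 cancel(order #3): fills=none; bids=[#1:1@95] asks=[#2:9@100]
After op 5 [order #4] limit_buy(price=105, qty=1): fills=#4x#2:1@100; bids=[#1:1@95] asks=[#2:8@100]
After op 6 cancel(order #3): fills=none; bids=[#1:1@95] asks=[#2:8@100]
After op 7 [order #5] limit_buy(price=102, qty=5): fills=#5x#2:5@100; bids=[#1:1@95] asks=[#2:3@100]

Answer: 5@100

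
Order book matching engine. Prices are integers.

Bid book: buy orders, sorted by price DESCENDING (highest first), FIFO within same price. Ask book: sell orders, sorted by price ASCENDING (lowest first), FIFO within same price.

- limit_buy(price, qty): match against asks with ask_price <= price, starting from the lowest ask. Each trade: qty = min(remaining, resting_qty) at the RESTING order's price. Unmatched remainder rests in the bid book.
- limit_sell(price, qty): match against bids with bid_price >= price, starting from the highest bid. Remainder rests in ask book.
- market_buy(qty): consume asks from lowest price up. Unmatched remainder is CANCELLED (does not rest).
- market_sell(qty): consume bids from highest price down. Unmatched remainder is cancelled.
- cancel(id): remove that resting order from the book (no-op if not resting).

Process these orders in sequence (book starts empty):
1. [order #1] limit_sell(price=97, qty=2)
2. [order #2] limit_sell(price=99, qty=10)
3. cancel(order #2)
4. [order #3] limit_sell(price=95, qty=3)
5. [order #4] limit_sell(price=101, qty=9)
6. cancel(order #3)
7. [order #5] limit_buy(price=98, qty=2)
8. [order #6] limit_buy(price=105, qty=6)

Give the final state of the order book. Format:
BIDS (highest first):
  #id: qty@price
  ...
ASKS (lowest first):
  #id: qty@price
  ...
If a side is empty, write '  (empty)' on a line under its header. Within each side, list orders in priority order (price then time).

After op 1 [order #1] limit_sell(price=97, qty=2): fills=none; bids=[-] asks=[#1:2@97]
After op 2 [order #2] limit_sell(price=99, qty=10): fills=none; bids=[-] asks=[#1:2@97 #2:10@99]
After op 3 cancel(order #2): fills=none; bids=[-] asks=[#1:2@97]
After op 4 [order #3] limit_sell(price=95, qty=3): fills=none; bids=[-] asks=[#3:3@95 #1:2@97]
After op 5 [order #4] limit_sell(price=101, qty=9): fills=none; bids=[-] asks=[#3:3@95 #1:2@97 #4:9@101]
After op 6 cancel(order #3): fills=none; bids=[-] asks=[#1:2@97 #4:9@101]
After op 7 [order #5] limit_buy(price=98, qty=2): fills=#5x#1:2@97; bids=[-] asks=[#4:9@101]
After op 8 [order #6] limit_buy(price=105, qty=6): fills=#6x#4:6@101; bids=[-] asks=[#4:3@101]

Answer: BIDS (highest first):
  (empty)
ASKS (lowest first):
  #4: 3@101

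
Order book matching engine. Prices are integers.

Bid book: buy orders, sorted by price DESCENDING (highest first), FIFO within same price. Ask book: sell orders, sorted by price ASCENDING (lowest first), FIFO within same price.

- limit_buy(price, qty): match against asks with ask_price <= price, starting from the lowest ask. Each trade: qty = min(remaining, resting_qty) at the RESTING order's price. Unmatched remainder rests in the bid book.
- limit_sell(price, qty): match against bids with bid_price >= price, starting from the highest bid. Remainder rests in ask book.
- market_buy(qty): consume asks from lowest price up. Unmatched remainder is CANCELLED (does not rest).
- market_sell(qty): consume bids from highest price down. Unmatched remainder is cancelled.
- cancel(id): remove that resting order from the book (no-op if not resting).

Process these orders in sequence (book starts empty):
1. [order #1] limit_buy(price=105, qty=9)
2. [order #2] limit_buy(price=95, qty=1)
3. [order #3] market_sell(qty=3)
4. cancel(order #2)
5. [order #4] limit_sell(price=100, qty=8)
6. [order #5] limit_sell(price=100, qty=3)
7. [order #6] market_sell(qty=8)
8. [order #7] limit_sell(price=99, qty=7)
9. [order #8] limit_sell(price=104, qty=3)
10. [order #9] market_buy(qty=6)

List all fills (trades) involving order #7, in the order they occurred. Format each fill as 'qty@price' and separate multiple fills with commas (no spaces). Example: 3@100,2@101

After op 1 [order #1] limit_buy(price=105, qty=9): fills=none; bids=[#1:9@105] asks=[-]
After op 2 [order #2] limit_buy(price=95, qty=1): fills=none; bids=[#1:9@105 #2:1@95] asks=[-]
After op 3 [order #3] market_sell(qty=3): fills=#1x#3:3@105; bids=[#1:6@105 #2:1@95] asks=[-]
After op 4 cancel(order #2): fills=none; bids=[#1:6@105] asks=[-]
After op 5 [order #4] limit_sell(price=100, qty=8): fills=#1x#4:6@105; bids=[-] asks=[#4:2@100]
After op 6 [order #5] limit_sell(price=100, qty=3): fills=none; bids=[-] asks=[#4:2@100 #5:3@100]
After op 7 [order #6] market_sell(qty=8): fills=none; bids=[-] asks=[#4:2@100 #5:3@100]
After op 8 [order #7] limit_sell(price=99, qty=7): fills=none; bids=[-] asks=[#7:7@99 #4:2@100 #5:3@100]
After op 9 [order #8] limit_sell(price=104, qty=3): fills=none; bids=[-] asks=[#7:7@99 #4:2@100 #5:3@100 #8:3@104]
After op 10 [order #9] market_buy(qty=6): fills=#9x#7:6@99; bids=[-] asks=[#7:1@99 #4:2@100 #5:3@100 #8:3@104]

Answer: 6@99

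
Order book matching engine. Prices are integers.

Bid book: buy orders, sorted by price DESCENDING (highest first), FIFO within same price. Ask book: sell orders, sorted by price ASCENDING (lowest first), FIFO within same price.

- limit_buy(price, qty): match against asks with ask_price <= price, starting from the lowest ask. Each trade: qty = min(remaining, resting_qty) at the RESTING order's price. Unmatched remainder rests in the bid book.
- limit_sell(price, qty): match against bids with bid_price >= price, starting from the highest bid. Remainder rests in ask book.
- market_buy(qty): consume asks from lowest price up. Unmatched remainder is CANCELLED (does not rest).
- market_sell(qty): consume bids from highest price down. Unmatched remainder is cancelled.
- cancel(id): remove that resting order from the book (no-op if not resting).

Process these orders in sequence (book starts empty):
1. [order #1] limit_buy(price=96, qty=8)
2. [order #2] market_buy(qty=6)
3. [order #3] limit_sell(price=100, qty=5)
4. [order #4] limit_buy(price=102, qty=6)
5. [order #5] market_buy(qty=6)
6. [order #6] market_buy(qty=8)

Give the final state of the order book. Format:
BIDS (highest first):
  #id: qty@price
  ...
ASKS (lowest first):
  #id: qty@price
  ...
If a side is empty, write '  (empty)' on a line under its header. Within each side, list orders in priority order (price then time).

After op 1 [order #1] limit_buy(price=96, qty=8): fills=none; bids=[#1:8@96] asks=[-]
After op 2 [order #2] market_buy(qty=6): fills=none; bids=[#1:8@96] asks=[-]
After op 3 [order #3] limit_sell(price=100, qty=5): fills=none; bids=[#1:8@96] asks=[#3:5@100]
After op 4 [order #4] limit_buy(price=102, qty=6): fills=#4x#3:5@100; bids=[#4:1@102 #1:8@96] asks=[-]
After op 5 [order #5] market_buy(qty=6): fills=none; bids=[#4:1@102 #1:8@96] asks=[-]
After op 6 [order #6] market_buy(qty=8): fills=none; bids=[#4:1@102 #1:8@96] asks=[-]

Answer: BIDS (highest first):
  #4: 1@102
  #1: 8@96
ASKS (lowest first):
  (empty)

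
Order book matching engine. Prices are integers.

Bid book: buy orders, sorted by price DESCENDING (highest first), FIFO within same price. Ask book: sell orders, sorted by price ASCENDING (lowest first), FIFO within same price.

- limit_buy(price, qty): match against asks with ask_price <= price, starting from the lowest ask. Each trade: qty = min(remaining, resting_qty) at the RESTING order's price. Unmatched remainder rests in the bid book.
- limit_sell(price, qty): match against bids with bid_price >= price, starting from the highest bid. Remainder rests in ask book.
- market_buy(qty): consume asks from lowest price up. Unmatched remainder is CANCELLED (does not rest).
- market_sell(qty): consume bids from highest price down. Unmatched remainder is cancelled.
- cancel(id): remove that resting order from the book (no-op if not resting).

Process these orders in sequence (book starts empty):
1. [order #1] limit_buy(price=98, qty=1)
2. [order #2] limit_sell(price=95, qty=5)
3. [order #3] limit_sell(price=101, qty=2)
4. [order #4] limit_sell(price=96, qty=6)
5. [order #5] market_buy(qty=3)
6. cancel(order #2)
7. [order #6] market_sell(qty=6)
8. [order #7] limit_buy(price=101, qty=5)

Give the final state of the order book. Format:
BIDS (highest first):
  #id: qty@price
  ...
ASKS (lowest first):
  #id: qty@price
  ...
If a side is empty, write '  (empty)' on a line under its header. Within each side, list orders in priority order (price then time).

After op 1 [order #1] limit_buy(price=98, qty=1): fills=none; bids=[#1:1@98] asks=[-]
After op 2 [order #2] limit_sell(price=95, qty=5): fills=#1x#2:1@98; bids=[-] asks=[#2:4@95]
After op 3 [order #3] limit_sell(price=101, qty=2): fills=none; bids=[-] asks=[#2:4@95 #3:2@101]
After op 4 [order #4] limit_sell(price=96, qty=6): fills=none; bids=[-] asks=[#2:4@95 #4:6@96 #3:2@101]
After op 5 [order #5] market_buy(qty=3): fills=#5x#2:3@95; bids=[-] asks=[#2:1@95 #4:6@96 #3:2@101]
After op 6 cancel(order #2): fills=none; bids=[-] asks=[#4:6@96 #3:2@101]
After op 7 [order #6] market_sell(qty=6): fills=none; bids=[-] asks=[#4:6@96 #3:2@101]
After op 8 [order #7] limit_buy(price=101, qty=5): fills=#7x#4:5@96; bids=[-] asks=[#4:1@96 #3:2@101]

Answer: BIDS (highest first):
  (empty)
ASKS (lowest first):
  #4: 1@96
  #3: 2@101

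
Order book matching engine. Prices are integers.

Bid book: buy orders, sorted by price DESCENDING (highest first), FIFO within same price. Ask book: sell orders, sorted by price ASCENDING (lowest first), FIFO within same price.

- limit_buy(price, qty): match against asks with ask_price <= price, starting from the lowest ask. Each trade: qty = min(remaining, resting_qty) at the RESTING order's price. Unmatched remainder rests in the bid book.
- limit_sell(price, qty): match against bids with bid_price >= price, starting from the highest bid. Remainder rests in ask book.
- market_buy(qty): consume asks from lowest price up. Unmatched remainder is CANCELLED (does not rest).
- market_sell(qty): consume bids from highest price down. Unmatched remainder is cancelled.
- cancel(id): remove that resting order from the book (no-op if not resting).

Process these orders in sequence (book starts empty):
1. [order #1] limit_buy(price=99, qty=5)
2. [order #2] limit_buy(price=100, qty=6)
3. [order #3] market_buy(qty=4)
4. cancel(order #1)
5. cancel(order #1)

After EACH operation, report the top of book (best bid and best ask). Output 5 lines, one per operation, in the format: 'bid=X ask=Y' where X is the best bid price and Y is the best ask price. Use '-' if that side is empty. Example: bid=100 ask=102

Answer: bid=99 ask=-
bid=100 ask=-
bid=100 ask=-
bid=100 ask=-
bid=100 ask=-

Derivation:
After op 1 [order #1] limit_buy(price=99, qty=5): fills=none; bids=[#1:5@99] asks=[-]
After op 2 [order #2] limit_buy(price=100, qty=6): fills=none; bids=[#2:6@100 #1:5@99] asks=[-]
After op 3 [order #3] market_buy(qty=4): fills=none; bids=[#2:6@100 #1:5@99] asks=[-]
After op 4 cancel(order #1): fills=none; bids=[#2:6@100] asks=[-]
After op 5 cancel(order #1): fills=none; bids=[#2:6@100] asks=[-]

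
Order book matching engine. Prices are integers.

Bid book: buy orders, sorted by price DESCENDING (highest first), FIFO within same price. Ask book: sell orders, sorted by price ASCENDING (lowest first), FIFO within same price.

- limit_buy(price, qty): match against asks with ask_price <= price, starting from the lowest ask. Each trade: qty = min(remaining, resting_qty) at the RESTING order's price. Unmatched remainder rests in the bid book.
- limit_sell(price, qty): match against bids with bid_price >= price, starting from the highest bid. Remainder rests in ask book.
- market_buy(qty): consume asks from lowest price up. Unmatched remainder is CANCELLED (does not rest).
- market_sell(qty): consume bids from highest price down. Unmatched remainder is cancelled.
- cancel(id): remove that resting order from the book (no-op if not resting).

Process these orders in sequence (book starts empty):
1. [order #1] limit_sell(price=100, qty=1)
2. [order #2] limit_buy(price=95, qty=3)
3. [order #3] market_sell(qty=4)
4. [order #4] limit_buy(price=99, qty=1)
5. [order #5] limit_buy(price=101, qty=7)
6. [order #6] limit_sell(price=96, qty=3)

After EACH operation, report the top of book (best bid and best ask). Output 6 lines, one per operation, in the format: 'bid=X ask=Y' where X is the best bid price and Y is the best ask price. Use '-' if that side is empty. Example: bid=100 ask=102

After op 1 [order #1] limit_sell(price=100, qty=1): fills=none; bids=[-] asks=[#1:1@100]
After op 2 [order #2] limit_buy(price=95, qty=3): fills=none; bids=[#2:3@95] asks=[#1:1@100]
After op 3 [order #3] market_sell(qty=4): fills=#2x#3:3@95; bids=[-] asks=[#1:1@100]
After op 4 [order #4] limit_buy(price=99, qty=1): fills=none; bids=[#4:1@99] asks=[#1:1@100]
After op 5 [order #5] limit_buy(price=101, qty=7): fills=#5x#1:1@100; bids=[#5:6@101 #4:1@99] asks=[-]
After op 6 [order #6] limit_sell(price=96, qty=3): fills=#5x#6:3@101; bids=[#5:3@101 #4:1@99] asks=[-]

Answer: bid=- ask=100
bid=95 ask=100
bid=- ask=100
bid=99 ask=100
bid=101 ask=-
bid=101 ask=-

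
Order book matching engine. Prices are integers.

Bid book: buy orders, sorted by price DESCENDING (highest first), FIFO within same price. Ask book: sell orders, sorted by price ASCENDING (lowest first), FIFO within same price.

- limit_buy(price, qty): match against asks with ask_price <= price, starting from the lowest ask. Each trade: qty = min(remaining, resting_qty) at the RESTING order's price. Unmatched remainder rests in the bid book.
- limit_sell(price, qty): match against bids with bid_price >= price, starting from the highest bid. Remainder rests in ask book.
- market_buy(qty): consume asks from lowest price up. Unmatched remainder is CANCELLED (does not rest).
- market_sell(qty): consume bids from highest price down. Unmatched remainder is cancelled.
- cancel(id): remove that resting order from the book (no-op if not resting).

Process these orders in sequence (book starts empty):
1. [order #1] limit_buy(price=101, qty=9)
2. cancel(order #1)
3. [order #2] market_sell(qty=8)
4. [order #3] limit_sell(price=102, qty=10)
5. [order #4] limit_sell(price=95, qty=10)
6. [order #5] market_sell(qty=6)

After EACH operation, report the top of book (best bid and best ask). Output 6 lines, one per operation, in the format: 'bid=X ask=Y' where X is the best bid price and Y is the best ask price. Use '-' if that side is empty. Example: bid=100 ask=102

After op 1 [order #1] limit_buy(price=101, qty=9): fills=none; bids=[#1:9@101] asks=[-]
After op 2 cancel(order #1): fills=none; bids=[-] asks=[-]
After op 3 [order #2] market_sell(qty=8): fills=none; bids=[-] asks=[-]
After op 4 [order #3] limit_sell(price=102, qty=10): fills=none; bids=[-] asks=[#3:10@102]
After op 5 [order #4] limit_sell(price=95, qty=10): fills=none; bids=[-] asks=[#4:10@95 #3:10@102]
After op 6 [order #5] market_sell(qty=6): fills=none; bids=[-] asks=[#4:10@95 #3:10@102]

Answer: bid=101 ask=-
bid=- ask=-
bid=- ask=-
bid=- ask=102
bid=- ask=95
bid=- ask=95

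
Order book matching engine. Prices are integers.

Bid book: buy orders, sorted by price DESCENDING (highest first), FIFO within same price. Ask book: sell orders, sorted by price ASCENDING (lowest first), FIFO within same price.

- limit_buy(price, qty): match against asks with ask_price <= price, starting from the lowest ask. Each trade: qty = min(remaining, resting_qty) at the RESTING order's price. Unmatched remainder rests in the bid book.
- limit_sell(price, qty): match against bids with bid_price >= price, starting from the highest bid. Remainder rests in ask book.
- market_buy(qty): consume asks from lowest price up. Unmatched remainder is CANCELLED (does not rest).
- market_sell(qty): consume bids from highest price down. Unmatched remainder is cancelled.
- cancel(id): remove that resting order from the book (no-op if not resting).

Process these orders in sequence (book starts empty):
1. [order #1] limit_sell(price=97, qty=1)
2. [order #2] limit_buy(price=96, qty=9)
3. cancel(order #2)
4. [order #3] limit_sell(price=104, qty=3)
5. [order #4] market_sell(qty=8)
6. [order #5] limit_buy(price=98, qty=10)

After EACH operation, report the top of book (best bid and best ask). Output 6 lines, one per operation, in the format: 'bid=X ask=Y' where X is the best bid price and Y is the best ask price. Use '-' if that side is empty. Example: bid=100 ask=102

After op 1 [order #1] limit_sell(price=97, qty=1): fills=none; bids=[-] asks=[#1:1@97]
After op 2 [order #2] limit_buy(price=96, qty=9): fills=none; bids=[#2:9@96] asks=[#1:1@97]
After op 3 cancel(order #2): fills=none; bids=[-] asks=[#1:1@97]
After op 4 [order #3] limit_sell(price=104, qty=3): fills=none; bids=[-] asks=[#1:1@97 #3:3@104]
After op 5 [order #4] market_sell(qty=8): fills=none; bids=[-] asks=[#1:1@97 #3:3@104]
After op 6 [order #5] limit_buy(price=98, qty=10): fills=#5x#1:1@97; bids=[#5:9@98] asks=[#3:3@104]

Answer: bid=- ask=97
bid=96 ask=97
bid=- ask=97
bid=- ask=97
bid=- ask=97
bid=98 ask=104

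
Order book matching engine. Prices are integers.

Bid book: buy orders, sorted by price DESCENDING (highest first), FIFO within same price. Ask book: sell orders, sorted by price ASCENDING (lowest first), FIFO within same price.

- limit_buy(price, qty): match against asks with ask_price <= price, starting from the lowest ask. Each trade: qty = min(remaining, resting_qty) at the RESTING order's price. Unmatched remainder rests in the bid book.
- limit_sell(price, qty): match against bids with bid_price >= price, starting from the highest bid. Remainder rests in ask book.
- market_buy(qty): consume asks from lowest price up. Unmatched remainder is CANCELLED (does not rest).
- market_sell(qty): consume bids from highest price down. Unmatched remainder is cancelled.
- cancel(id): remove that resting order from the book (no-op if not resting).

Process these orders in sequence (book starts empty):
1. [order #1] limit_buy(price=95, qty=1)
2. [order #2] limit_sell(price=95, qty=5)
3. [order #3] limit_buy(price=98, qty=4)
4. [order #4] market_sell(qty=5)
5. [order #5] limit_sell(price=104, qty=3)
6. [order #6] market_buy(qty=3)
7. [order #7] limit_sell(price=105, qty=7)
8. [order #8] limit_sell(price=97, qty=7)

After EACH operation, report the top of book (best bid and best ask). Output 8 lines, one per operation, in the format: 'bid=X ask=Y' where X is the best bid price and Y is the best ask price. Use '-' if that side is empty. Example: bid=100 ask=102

Answer: bid=95 ask=-
bid=- ask=95
bid=- ask=-
bid=- ask=-
bid=- ask=104
bid=- ask=-
bid=- ask=105
bid=- ask=97

Derivation:
After op 1 [order #1] limit_buy(price=95, qty=1): fills=none; bids=[#1:1@95] asks=[-]
After op 2 [order #2] limit_sell(price=95, qty=5): fills=#1x#2:1@95; bids=[-] asks=[#2:4@95]
After op 3 [order #3] limit_buy(price=98, qty=4): fills=#3x#2:4@95; bids=[-] asks=[-]
After op 4 [order #4] market_sell(qty=5): fills=none; bids=[-] asks=[-]
After op 5 [order #5] limit_sell(price=104, qty=3): fills=none; bids=[-] asks=[#5:3@104]
After op 6 [order #6] market_buy(qty=3): fills=#6x#5:3@104; bids=[-] asks=[-]
After op 7 [order #7] limit_sell(price=105, qty=7): fills=none; bids=[-] asks=[#7:7@105]
After op 8 [order #8] limit_sell(price=97, qty=7): fills=none; bids=[-] asks=[#8:7@97 #7:7@105]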